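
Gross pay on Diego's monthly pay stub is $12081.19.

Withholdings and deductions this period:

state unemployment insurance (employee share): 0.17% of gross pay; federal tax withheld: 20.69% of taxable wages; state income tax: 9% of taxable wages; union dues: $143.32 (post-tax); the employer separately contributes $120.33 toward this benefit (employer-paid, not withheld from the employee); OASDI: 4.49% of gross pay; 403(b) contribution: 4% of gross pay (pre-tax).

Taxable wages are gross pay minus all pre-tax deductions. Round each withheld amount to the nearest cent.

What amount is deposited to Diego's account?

$7448.21

403(b) contribution: $12081.19 × 0.04 = $483.25
Taxable wages = $12081.19 − $483.25 = $11597.94
Federal tax withheld: $11597.94 × 0.2069 = $2399.61
State income tax: $11597.94 × 0.09 = $1043.81
State unemployment insurance (employee share): $12081.19 × 0.0017 = $20.54
OASDI: $12081.19 × 0.0449 = $542.45
Union dues: $143.32
(Employer's $120.33 toward union dues is not withheld from the employee.)
Total deductions = $483.25 + $2399.61 + $1043.81 + $20.54 + $542.45 + $143.32 = $4632.98
Net pay = $12081.19 − $4632.98 = $7448.21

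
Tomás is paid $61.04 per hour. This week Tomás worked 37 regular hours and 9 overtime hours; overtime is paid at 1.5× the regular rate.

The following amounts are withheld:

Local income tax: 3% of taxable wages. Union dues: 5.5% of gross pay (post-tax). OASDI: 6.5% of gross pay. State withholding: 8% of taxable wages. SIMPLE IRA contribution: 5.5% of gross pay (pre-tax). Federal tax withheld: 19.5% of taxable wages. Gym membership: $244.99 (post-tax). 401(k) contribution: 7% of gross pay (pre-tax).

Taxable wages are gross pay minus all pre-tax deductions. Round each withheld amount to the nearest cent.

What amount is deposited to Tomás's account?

$1259.66

Regular pay: 37 × $61.04 = $2258.48
Overtime pay: 9 × $61.04 × 1.5 = $824.04
Gross pay = $2258.48 + $824.04 = $3082.52
SIMPLE IRA contribution: $3082.52 × 0.055 = $169.54
401(k) contribution: $3082.52 × 0.07 = $215.78
Pre-tax total = $169.54 + $215.78 = $385.32
Taxable wages = $3082.52 − $385.32 = $2697.20
Local income tax: $2697.20 × 0.03 = $80.92
Federal tax withheld: $2697.20 × 0.195 = $525.95
State withholding: $2697.20 × 0.08 = $215.78
OASDI: $3082.52 × 0.065 = $200.36
Union dues: $3082.52 × 0.055 = $169.54
Gym membership: $244.99
Total deductions = $169.54 + $215.78 + $80.92 + $525.95 + $215.78 + $200.36 + $169.54 + $244.99 = $1822.86
Net pay = $3082.52 − $1822.86 = $1259.66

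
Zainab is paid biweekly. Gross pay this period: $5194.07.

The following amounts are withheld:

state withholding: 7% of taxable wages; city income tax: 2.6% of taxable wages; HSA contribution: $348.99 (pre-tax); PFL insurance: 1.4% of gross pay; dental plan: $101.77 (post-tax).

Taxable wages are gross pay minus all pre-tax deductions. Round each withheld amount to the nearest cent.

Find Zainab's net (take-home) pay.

HSA contribution: $348.99
Taxable wages = $5194.07 − $348.99 = $4845.08
City income tax: $4845.08 × 0.026 = $125.97
State withholding: $4845.08 × 0.07 = $339.16
PFL insurance: $5194.07 × 0.014 = $72.72
Dental plan: $101.77
Total deductions = $348.99 + $125.97 + $339.16 + $72.72 + $101.77 = $988.61
Net pay = $5194.07 − $988.61 = $4205.46

$4205.46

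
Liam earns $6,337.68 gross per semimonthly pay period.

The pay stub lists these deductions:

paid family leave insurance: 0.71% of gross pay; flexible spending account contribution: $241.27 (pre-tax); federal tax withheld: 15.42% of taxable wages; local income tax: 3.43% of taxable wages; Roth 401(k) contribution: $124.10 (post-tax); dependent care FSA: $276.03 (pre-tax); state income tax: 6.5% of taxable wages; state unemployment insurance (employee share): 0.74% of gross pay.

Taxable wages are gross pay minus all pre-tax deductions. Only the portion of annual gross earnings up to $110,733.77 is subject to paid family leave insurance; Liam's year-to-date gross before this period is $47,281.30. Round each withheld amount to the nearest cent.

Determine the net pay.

$4,128.92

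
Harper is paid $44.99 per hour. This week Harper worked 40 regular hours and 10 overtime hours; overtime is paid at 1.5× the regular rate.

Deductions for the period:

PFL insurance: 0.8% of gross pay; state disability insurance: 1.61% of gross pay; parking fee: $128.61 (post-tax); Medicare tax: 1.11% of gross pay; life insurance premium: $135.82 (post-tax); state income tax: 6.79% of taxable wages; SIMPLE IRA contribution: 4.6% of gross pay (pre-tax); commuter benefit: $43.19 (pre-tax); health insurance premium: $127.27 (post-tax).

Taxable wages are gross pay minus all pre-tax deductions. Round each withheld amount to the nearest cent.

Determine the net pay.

$1,681.28

Regular pay: 40 × $44.99 = $1,799.60
Overtime pay: 10 × $44.99 × 1.5 = $674.85
Gross pay = $1,799.60 + $674.85 = $2,474.45
SIMPLE IRA contribution: $2,474.45 × 0.046 = $113.82
Commuter benefit: $43.19
Pre-tax total = $113.82 + $43.19 = $157.01
Taxable wages = $2,474.45 − $157.01 = $2,317.44
State income tax: $2,317.44 × 0.0679 = $157.35
Medicare tax: $2,474.45 × 0.0111 = $27.47
PFL insurance: $2,474.45 × 0.008 = $19.80
State disability insurance: $2,474.45 × 0.0161 = $39.84
Parking fee: $128.61
Life insurance premium: $135.82
Health insurance premium: $127.27
Total deductions = $113.82 + $43.19 + $157.35 + $27.47 + $19.80 + $39.84 + $128.61 + $135.82 + $127.27 = $793.17
Net pay = $2,474.45 − $793.17 = $1,681.28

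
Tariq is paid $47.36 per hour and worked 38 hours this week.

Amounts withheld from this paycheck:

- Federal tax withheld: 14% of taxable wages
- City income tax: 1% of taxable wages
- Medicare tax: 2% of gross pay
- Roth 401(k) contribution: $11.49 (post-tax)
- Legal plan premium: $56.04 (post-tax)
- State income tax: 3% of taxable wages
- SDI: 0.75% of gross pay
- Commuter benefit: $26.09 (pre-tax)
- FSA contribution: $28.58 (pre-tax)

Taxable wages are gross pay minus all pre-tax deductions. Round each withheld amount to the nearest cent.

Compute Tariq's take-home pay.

Gross pay: 38 × $47.36 = $1,799.68
Commuter benefit: $26.09
FSA contribution: $28.58
Pre-tax total = $26.09 + $28.58 = $54.67
Taxable wages = $1,799.68 − $54.67 = $1,745.01
State income tax: $1,745.01 × 0.03 = $52.35
City income tax: $1,745.01 × 0.01 = $17.45
Federal tax withheld: $1,745.01 × 0.14 = $244.30
Medicare tax: $1,799.68 × 0.02 = $35.99
SDI: $1,799.68 × 0.0075 = $13.50
Legal plan premium: $56.04
Roth 401(k) contribution: $11.49
Total deductions = $26.09 + $28.58 + $52.35 + $17.45 + $244.30 + $35.99 + $13.50 + $56.04 + $11.49 = $485.79
Net pay = $1,799.68 − $485.79 = $1,313.89

$1,313.89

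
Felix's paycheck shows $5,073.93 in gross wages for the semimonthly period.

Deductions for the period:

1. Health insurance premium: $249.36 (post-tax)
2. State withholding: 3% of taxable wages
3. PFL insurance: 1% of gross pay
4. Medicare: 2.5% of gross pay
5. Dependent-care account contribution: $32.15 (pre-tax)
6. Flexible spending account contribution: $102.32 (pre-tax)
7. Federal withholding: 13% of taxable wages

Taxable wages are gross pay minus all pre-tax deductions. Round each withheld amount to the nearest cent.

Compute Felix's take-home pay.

$3,722.20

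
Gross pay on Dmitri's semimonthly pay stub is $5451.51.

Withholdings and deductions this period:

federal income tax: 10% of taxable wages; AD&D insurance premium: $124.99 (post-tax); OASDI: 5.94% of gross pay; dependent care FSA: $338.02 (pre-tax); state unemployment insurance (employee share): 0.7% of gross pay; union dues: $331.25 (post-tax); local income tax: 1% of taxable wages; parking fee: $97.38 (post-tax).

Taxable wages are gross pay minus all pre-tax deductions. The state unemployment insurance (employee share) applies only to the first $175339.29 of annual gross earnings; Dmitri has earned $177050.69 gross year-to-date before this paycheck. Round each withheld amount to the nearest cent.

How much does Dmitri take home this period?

$3673.57

Dependent care FSA: $338.02
Taxable wages = $5451.51 − $338.02 = $5113.49
Federal income tax: $5113.49 × 0.1 = $511.35
Local income tax: $5113.49 × 0.01 = $51.13
OASDI: $5451.51 × 0.0594 = $323.82
State unemployment insurance (employee share): annual cap $175339.29 already reached (YTD $177050.69), so $0.00
AD&D insurance premium: $124.99
Union dues: $331.25
Parking fee: $97.38
Total deductions = $338.02 + $511.35 + $51.13 + $323.82 + $0.00 + $124.99 + $331.25 + $97.38 = $1777.94
Net pay = $5451.51 − $1777.94 = $3673.57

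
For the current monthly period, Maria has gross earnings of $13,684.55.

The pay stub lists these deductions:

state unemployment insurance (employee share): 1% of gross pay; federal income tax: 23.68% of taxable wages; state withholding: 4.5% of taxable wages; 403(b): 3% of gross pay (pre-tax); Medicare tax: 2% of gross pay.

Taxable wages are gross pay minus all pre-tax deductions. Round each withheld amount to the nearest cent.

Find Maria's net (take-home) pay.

$9,122.85

403(b): $13,684.55 × 0.03 = $410.54
Taxable wages = $13,684.55 − $410.54 = $13,274.01
State withholding: $13,274.01 × 0.045 = $597.33
Federal income tax: $13,274.01 × 0.2368 = $3,143.29
State unemployment insurance (employee share): $13,684.55 × 0.01 = $136.85
Medicare tax: $13,684.55 × 0.02 = $273.69
Total deductions = $410.54 + $597.33 + $3,143.29 + $136.85 + $273.69 = $4,561.70
Net pay = $13,684.55 − $4,561.70 = $9,122.85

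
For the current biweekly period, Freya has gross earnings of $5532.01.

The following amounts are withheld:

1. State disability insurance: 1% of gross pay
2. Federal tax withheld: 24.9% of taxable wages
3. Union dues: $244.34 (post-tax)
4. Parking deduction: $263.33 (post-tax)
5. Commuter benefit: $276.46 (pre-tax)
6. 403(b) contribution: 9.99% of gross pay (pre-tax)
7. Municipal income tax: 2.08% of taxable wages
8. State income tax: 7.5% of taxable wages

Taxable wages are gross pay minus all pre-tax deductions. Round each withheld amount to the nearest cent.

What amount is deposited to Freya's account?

$2518.35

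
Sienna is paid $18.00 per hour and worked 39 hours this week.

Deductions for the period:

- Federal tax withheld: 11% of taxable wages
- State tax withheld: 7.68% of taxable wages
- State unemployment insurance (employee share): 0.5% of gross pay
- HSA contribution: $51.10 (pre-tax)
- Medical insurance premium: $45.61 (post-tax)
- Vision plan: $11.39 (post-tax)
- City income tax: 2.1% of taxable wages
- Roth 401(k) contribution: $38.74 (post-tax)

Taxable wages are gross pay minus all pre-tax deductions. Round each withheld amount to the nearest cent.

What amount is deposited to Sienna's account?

Gross pay: 39 × $18.00 = $702.00
HSA contribution: $51.10
Taxable wages = $702.00 − $51.10 = $650.90
Federal tax withheld: $650.90 × 0.11 = $71.60
City income tax: $650.90 × 0.021 = $13.67
State tax withheld: $650.90 × 0.0768 = $49.99
State unemployment insurance (employee share): $702.00 × 0.005 = $3.51
Roth 401(k) contribution: $38.74
Medical insurance premium: $45.61
Vision plan: $11.39
Total deductions = $51.10 + $71.60 + $13.67 + $49.99 + $3.51 + $38.74 + $45.61 + $11.39 = $285.61
Net pay = $702.00 − $285.61 = $416.39

$416.39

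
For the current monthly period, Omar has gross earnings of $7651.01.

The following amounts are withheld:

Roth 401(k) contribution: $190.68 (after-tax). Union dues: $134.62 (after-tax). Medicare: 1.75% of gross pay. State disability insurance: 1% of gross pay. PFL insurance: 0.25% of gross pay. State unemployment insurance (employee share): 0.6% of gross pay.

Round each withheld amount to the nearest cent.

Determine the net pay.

$7050.27

State disability insurance: $7651.01 × 0.01 = $76.51
Medicare: $7651.01 × 0.0175 = $133.89
PFL insurance: $7651.01 × 0.0025 = $19.13
State unemployment insurance (employee share): $7651.01 × 0.006 = $45.91
Union dues: $134.62
Roth 401(k) contribution: $190.68
Total deductions = $76.51 + $133.89 + $19.13 + $45.91 + $134.62 + $190.68 = $600.74
Net pay = $7651.01 − $600.74 = $7050.27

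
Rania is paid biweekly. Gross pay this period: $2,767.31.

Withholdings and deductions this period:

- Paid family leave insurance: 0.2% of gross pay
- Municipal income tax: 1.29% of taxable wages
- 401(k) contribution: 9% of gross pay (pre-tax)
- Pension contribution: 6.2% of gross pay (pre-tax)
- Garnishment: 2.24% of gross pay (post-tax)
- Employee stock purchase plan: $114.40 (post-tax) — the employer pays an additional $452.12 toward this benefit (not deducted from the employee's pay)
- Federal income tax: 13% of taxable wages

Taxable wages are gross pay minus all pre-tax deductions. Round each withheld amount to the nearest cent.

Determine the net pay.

$1,829.42

Pension contribution: $2,767.31 × 0.062 = $171.57
401(k) contribution: $2,767.31 × 0.09 = $249.06
Pre-tax total = $171.57 + $249.06 = $420.63
Taxable wages = $2,767.31 − $420.63 = $2,346.68
Federal income tax: $2,346.68 × 0.13 = $305.07
Municipal income tax: $2,346.68 × 0.0129 = $30.27
Paid family leave insurance: $2,767.31 × 0.002 = $5.53
Garnishment: $2,767.31 × 0.0224 = $61.99
Employee stock purchase plan: $114.40
(Employer's $452.12 toward employee stock purchase plan is not withheld from the employee.)
Total deductions = $171.57 + $249.06 + $305.07 + $30.27 + $5.53 + $61.99 + $114.40 = $937.89
Net pay = $2,767.31 − $937.89 = $1,829.42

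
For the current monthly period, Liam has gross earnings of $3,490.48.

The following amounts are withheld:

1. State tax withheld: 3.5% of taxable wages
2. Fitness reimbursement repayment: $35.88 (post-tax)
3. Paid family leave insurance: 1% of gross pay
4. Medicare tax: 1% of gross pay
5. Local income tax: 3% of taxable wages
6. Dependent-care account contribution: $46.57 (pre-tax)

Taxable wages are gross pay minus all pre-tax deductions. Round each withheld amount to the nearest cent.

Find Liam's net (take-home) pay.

Dependent-care account contribution: $46.57
Taxable wages = $3,490.48 − $46.57 = $3,443.91
Local income tax: $3,443.91 × 0.03 = $103.32
State tax withheld: $3,443.91 × 0.035 = $120.54
Paid family leave insurance: $3,490.48 × 0.01 = $34.90
Medicare tax: $3,490.48 × 0.01 = $34.90
Fitness reimbursement repayment: $35.88
Total deductions = $46.57 + $103.32 + $120.54 + $34.90 + $34.90 + $35.88 = $376.11
Net pay = $3,490.48 − $376.11 = $3,114.37

$3,114.37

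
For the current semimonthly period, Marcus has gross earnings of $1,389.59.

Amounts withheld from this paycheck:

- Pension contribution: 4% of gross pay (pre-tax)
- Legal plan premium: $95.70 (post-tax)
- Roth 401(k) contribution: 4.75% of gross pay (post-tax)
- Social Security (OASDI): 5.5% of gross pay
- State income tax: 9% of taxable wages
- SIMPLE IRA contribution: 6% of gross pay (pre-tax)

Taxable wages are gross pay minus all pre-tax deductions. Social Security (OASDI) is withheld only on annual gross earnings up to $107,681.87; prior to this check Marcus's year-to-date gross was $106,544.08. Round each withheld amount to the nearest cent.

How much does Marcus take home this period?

SIMPLE IRA contribution: $1,389.59 × 0.06 = $83.38
Pension contribution: $1,389.59 × 0.04 = $55.58
Pre-tax total = $83.38 + $55.58 = $138.96
Taxable wages = $1,389.59 − $138.96 = $1,250.63
State income tax: $1,250.63 × 0.09 = $112.56
Social Security (OASDI): only $107,681.87 − $106,544.08 = $1,137.79 of this check is subject → $1,137.79 × 0.055 = $62.58
Legal plan premium: $95.70
Roth 401(k) contribution: $1,389.59 × 0.0475 = $66.01
Total deductions = $83.38 + $55.58 + $112.56 + $62.58 + $95.70 + $66.01 = $475.81
Net pay = $1,389.59 − $475.81 = $913.78

$913.78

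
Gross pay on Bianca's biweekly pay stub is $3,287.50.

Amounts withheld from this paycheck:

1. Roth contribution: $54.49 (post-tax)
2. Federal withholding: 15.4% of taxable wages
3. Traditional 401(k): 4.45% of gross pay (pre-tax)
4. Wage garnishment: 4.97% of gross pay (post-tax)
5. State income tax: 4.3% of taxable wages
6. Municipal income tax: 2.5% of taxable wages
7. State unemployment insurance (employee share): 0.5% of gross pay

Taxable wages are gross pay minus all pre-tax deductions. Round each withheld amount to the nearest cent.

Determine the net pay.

$2,209.54

Traditional 401(k): $3,287.50 × 0.0445 = $146.29
Taxable wages = $3,287.50 − $146.29 = $3,141.21
Federal withholding: $3,141.21 × 0.154 = $483.75
Municipal income tax: $3,141.21 × 0.025 = $78.53
State income tax: $3,141.21 × 0.043 = $135.07
State unemployment insurance (employee share): $3,287.50 × 0.005 = $16.44
Wage garnishment: $3,287.50 × 0.0497 = $163.39
Roth contribution: $54.49
Total deductions = $146.29 + $483.75 + $78.53 + $135.07 + $16.44 + $163.39 + $54.49 = $1,077.96
Net pay = $3,287.50 − $1,077.96 = $2,209.54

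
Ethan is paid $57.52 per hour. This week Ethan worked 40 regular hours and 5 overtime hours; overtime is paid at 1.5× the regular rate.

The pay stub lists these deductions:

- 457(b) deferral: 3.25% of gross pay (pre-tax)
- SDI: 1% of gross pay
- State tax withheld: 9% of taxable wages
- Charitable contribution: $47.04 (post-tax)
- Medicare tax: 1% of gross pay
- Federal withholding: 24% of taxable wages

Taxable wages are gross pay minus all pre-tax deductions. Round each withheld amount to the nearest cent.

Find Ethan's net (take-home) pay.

$1,669.39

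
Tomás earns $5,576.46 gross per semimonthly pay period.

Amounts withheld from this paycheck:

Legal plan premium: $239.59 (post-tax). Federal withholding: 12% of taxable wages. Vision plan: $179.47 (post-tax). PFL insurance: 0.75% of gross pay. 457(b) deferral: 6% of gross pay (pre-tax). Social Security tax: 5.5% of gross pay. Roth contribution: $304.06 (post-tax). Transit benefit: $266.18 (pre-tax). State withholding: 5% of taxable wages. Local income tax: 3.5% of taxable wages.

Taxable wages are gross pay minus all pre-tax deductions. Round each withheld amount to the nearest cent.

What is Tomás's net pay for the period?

$2,884.03

Transit benefit: $266.18
457(b) deferral: $5,576.46 × 0.06 = $334.59
Pre-tax total = $266.18 + $334.59 = $600.77
Taxable wages = $5,576.46 − $600.77 = $4,975.69
State withholding: $4,975.69 × 0.05 = $248.78
Local income tax: $4,975.69 × 0.035 = $174.15
Federal withholding: $4,975.69 × 0.12 = $597.08
PFL insurance: $5,576.46 × 0.0075 = $41.82
Social Security tax: $5,576.46 × 0.055 = $306.71
Roth contribution: $304.06
Vision plan: $179.47
Legal plan premium: $239.59
Total deductions = $266.18 + $334.59 + $248.78 + $174.15 + $597.08 + $41.82 + $306.71 + $304.06 + $179.47 + $239.59 = $2,692.43
Net pay = $5,576.46 − $2,692.43 = $2,884.03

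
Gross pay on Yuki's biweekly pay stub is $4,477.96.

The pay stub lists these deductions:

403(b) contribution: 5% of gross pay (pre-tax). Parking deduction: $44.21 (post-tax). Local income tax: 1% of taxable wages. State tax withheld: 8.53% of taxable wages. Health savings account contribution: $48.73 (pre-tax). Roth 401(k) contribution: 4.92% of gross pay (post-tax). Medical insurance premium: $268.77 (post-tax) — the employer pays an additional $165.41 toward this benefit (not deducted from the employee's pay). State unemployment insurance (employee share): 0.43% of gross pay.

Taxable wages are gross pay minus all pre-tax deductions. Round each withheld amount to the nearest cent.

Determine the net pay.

$3,252.01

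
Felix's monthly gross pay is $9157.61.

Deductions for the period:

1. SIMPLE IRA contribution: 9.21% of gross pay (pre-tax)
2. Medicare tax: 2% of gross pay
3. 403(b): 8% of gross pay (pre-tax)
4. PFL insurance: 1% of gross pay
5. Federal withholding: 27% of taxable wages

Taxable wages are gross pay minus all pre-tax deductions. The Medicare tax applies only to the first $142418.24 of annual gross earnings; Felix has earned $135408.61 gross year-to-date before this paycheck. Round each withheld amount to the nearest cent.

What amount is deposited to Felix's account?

$5302.78

SIMPLE IRA contribution: $9157.61 × 0.0921 = $843.42
403(b): $9157.61 × 0.08 = $732.61
Pre-tax total = $843.42 + $732.61 = $1576.03
Taxable wages = $9157.61 − $1576.03 = $7581.58
Federal withholding: $7581.58 × 0.27 = $2047.03
PFL insurance: $9157.61 × 0.01 = $91.58
Medicare tax: only $142418.24 − $135408.61 = $7009.63 of this check is subject → $7009.63 × 0.02 = $140.19
Total deductions = $843.42 + $732.61 + $2047.03 + $91.58 + $140.19 = $3854.83
Net pay = $9157.61 − $3854.83 = $5302.78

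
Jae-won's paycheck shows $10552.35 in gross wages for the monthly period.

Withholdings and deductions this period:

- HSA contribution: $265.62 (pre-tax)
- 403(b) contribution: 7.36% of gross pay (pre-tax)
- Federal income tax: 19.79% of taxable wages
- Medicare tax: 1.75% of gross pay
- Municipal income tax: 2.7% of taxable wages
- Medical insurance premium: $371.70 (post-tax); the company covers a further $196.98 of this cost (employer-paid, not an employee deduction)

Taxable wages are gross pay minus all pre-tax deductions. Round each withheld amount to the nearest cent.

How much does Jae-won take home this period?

$6814.90

HSA contribution: $265.62
403(b) contribution: $10552.35 × 0.0736 = $776.65
Pre-tax total = $265.62 + $776.65 = $1042.27
Taxable wages = $10552.35 − $1042.27 = $9510.08
Federal income tax: $9510.08 × 0.1979 = $1882.04
Municipal income tax: $9510.08 × 0.027 = $256.77
Medicare tax: $10552.35 × 0.0175 = $184.67
Medical insurance premium: $371.70
(Employer's $196.98 toward medical insurance premium is not withheld from the employee.)
Total deductions = $265.62 + $776.65 + $1882.04 + $256.77 + $184.67 + $371.70 = $3737.45
Net pay = $10552.35 − $3737.45 = $6814.90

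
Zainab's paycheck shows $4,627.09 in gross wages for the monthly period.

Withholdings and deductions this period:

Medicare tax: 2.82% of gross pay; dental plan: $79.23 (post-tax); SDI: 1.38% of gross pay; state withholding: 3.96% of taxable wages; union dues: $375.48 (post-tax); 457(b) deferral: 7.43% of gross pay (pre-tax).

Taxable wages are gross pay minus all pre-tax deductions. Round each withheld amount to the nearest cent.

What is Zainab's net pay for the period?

$3,464.64

457(b) deferral: $4,627.09 × 0.0743 = $343.79
Taxable wages = $4,627.09 − $343.79 = $4,283.30
State withholding: $4,283.30 × 0.0396 = $169.62
Medicare tax: $4,627.09 × 0.0282 = $130.48
SDI: $4,627.09 × 0.0138 = $63.85
Union dues: $375.48
Dental plan: $79.23
Total deductions = $343.79 + $169.62 + $130.48 + $63.85 + $375.48 + $79.23 = $1,162.45
Net pay = $4,627.09 − $1,162.45 = $3,464.64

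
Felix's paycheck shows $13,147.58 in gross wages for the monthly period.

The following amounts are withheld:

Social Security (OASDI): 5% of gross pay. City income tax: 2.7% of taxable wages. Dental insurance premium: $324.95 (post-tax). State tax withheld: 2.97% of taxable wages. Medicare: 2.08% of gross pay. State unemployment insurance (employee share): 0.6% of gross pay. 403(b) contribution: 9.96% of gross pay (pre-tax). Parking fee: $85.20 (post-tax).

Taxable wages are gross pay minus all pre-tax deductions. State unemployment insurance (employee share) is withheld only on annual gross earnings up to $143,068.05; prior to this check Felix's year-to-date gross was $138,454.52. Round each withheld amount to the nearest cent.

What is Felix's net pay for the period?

$9,798.18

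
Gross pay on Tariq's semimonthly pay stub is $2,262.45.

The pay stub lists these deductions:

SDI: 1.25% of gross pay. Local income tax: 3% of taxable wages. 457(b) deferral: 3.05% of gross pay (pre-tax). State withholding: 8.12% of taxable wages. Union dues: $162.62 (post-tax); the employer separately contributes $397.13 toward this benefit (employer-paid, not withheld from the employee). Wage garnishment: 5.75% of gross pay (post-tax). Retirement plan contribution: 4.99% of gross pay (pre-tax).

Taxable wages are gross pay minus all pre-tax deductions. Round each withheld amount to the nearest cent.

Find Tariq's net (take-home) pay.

$1,528.20

Retirement plan contribution: $2,262.45 × 0.0499 = $112.90
457(b) deferral: $2,262.45 × 0.0305 = $69.00
Pre-tax total = $112.90 + $69.00 = $181.90
Taxable wages = $2,262.45 − $181.90 = $2,080.55
Local income tax: $2,080.55 × 0.03 = $62.42
State withholding: $2,080.55 × 0.0812 = $168.94
SDI: $2,262.45 × 0.0125 = $28.28
Union dues: $162.62
Wage garnishment: $2,262.45 × 0.0575 = $130.09
(Employer's $397.13 toward union dues is not withheld from the employee.)
Total deductions = $112.90 + $69.00 + $62.42 + $168.94 + $28.28 + $162.62 + $130.09 = $734.25
Net pay = $2,262.45 − $734.25 = $1,528.20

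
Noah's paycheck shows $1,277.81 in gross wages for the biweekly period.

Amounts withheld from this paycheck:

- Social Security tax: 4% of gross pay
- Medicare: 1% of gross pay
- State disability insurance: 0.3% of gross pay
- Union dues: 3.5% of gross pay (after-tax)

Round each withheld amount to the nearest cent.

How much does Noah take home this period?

$1,165.37

State disability insurance: $1,277.81 × 0.003 = $3.83
Medicare: $1,277.81 × 0.01 = $12.78
Social Security tax: $1,277.81 × 0.04 = $51.11
Union dues: $1,277.81 × 0.035 = $44.72
Total deductions = $3.83 + $12.78 + $51.11 + $44.72 = $112.44
Net pay = $1,277.81 − $112.44 = $1,165.37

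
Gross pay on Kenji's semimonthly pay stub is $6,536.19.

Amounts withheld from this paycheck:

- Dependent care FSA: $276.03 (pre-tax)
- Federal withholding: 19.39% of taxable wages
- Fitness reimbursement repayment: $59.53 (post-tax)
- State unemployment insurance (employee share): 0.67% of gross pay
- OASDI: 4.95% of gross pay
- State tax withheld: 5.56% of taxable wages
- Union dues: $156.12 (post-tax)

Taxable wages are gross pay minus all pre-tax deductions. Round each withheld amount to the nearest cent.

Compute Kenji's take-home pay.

Dependent care FSA: $276.03
Taxable wages = $6,536.19 − $276.03 = $6,260.16
Federal withholding: $6,260.16 × 0.1939 = $1,213.85
State tax withheld: $6,260.16 × 0.0556 = $348.06
State unemployment insurance (employee share): $6,536.19 × 0.0067 = $43.79
OASDI: $6,536.19 × 0.0495 = $323.54
Union dues: $156.12
Fitness reimbursement repayment: $59.53
Total deductions = $276.03 + $1,213.85 + $348.06 + $43.79 + $323.54 + $156.12 + $59.53 = $2,420.92
Net pay = $6,536.19 − $2,420.92 = $4,115.27

$4,115.27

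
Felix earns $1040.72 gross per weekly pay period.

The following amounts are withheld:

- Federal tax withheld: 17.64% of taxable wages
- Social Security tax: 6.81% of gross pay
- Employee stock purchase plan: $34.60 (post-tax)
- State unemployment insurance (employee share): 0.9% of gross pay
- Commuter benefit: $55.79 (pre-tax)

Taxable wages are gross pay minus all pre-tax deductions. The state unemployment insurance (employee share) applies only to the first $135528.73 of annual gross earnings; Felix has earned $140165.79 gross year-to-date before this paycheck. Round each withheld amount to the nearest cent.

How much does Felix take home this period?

Commuter benefit: $55.79
Taxable wages = $1040.72 − $55.79 = $984.93
Federal tax withheld: $984.93 × 0.1764 = $173.74
State unemployment insurance (employee share): annual cap $135528.73 already reached (YTD $140165.79), so $0.00
Social Security tax: $1040.72 × 0.0681 = $70.87
Employee stock purchase plan: $34.60
Total deductions = $55.79 + $173.74 + $0.00 + $70.87 + $34.60 = $335.00
Net pay = $1040.72 − $335.00 = $705.72

$705.72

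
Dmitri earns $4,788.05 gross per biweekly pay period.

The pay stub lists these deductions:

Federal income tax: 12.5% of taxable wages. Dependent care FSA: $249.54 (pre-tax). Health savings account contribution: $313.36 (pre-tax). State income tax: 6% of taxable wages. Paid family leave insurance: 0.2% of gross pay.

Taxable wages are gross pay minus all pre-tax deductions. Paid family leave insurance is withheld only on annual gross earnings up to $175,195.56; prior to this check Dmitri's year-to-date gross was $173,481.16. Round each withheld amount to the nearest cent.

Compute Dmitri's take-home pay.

$3,440.07

Health savings account contribution: $313.36
Dependent care FSA: $249.54
Pre-tax total = $313.36 + $249.54 = $562.90
Taxable wages = $4,788.05 − $562.90 = $4,225.15
State income tax: $4,225.15 × 0.06 = $253.51
Federal income tax: $4,225.15 × 0.125 = $528.14
Paid family leave insurance: only $175,195.56 − $173,481.16 = $1,714.40 of this check is subject → $1,714.40 × 0.002 = $3.43
Total deductions = $313.36 + $249.54 + $253.51 + $528.14 + $3.43 = $1,347.98
Net pay = $4,788.05 − $1,347.98 = $3,440.07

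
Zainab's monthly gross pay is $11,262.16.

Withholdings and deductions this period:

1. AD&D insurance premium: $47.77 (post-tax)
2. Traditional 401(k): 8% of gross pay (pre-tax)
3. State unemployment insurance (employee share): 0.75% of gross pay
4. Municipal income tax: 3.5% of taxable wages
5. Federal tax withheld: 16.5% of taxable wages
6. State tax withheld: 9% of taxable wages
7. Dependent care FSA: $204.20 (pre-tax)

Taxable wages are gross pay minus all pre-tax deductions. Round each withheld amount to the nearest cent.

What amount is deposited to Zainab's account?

Dependent care FSA: $204.20
Traditional 401(k): $11,262.16 × 0.08 = $900.97
Pre-tax total = $204.20 + $900.97 = $1,105.17
Taxable wages = $11,262.16 − $1,105.17 = $10,156.99
Federal tax withheld: $10,156.99 × 0.165 = $1,675.90
Municipal income tax: $10,156.99 × 0.035 = $355.49
State tax withheld: $10,156.99 × 0.09 = $914.13
State unemployment insurance (employee share): $11,262.16 × 0.0075 = $84.47
AD&D insurance premium: $47.77
Total deductions = $204.20 + $900.97 + $1,675.90 + $355.49 + $914.13 + $84.47 + $47.77 = $4,182.93
Net pay = $11,262.16 − $4,182.93 = $7,079.23

$7,079.23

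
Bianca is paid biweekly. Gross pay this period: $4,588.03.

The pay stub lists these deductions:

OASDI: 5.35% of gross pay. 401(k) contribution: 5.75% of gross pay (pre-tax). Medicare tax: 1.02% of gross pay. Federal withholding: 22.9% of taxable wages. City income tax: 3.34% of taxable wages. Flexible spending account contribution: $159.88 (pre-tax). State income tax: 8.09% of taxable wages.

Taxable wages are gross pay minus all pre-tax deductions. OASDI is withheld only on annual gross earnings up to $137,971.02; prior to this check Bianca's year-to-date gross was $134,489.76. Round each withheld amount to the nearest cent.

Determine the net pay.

Flexible spending account contribution: $159.88
401(k) contribution: $4,588.03 × 0.0575 = $263.81
Pre-tax total = $159.88 + $263.81 = $423.69
Taxable wages = $4,588.03 − $423.69 = $4,164.34
State income tax: $4,164.34 × 0.0809 = $336.90
Federal withholding: $4,164.34 × 0.229 = $953.63
City income tax: $4,164.34 × 0.0334 = $139.09
Medicare tax: $4,588.03 × 0.0102 = $46.80
OASDI: only $137,971.02 − $134,489.76 = $3,481.26 of this check is subject → $3,481.26 × 0.0535 = $186.25
Total deductions = $159.88 + $263.81 + $336.90 + $953.63 + $139.09 + $46.80 + $186.25 = $2,086.36
Net pay = $4,588.03 − $2,086.36 = $2,501.67

$2,501.67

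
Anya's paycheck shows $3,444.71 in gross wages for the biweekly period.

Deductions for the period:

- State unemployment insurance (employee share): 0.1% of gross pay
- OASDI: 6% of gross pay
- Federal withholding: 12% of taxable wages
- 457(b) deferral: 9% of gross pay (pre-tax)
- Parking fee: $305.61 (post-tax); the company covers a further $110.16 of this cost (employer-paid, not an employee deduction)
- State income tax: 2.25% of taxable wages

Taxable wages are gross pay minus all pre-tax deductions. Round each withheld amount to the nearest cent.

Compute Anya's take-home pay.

$2,172.27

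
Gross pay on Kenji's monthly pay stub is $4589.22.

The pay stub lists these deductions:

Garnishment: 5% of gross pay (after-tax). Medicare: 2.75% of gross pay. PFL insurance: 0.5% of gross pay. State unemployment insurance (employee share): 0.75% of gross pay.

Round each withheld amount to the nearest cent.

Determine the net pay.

State unemployment insurance (employee share): $4589.22 × 0.0075 = $34.42
PFL insurance: $4589.22 × 0.005 = $22.95
Medicare: $4589.22 × 0.0275 = $126.20
Garnishment: $4589.22 × 0.05 = $229.46
Total deductions = $34.42 + $22.95 + $126.20 + $229.46 = $413.03
Net pay = $4589.22 − $413.03 = $4176.19

$4176.19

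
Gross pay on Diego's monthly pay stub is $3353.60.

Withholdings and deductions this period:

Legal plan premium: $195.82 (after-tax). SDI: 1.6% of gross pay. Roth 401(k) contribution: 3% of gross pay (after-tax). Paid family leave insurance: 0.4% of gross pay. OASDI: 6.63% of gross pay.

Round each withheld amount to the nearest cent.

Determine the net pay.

$2767.76

SDI: $3353.60 × 0.016 = $53.66
Paid family leave insurance: $3353.60 × 0.004 = $13.41
OASDI: $3353.60 × 0.0663 = $222.34
Legal plan premium: $195.82
Roth 401(k) contribution: $3353.60 × 0.03 = $100.61
Total deductions = $53.66 + $13.41 + $222.34 + $195.82 + $100.61 = $585.84
Net pay = $3353.60 − $585.84 = $2767.76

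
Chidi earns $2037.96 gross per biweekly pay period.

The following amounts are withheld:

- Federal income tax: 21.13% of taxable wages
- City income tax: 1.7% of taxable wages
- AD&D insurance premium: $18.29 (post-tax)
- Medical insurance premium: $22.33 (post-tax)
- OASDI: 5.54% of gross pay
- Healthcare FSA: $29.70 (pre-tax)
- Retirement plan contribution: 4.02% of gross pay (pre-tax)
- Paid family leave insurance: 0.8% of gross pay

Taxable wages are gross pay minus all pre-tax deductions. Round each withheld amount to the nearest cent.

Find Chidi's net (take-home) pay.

$1316.73

Healthcare FSA: $29.70
Retirement plan contribution: $2037.96 × 0.0402 = $81.93
Pre-tax total = $29.70 + $81.93 = $111.63
Taxable wages = $2037.96 − $111.63 = $1926.33
Federal income tax: $1926.33 × 0.2113 = $407.03
City income tax: $1926.33 × 0.017 = $32.75
Paid family leave insurance: $2037.96 × 0.008 = $16.30
OASDI: $2037.96 × 0.0554 = $112.90
Medical insurance premium: $22.33
AD&D insurance premium: $18.29
Total deductions = $29.70 + $81.93 + $407.03 + $32.75 + $16.30 + $112.90 + $22.33 + $18.29 = $721.23
Net pay = $2037.96 − $721.23 = $1316.73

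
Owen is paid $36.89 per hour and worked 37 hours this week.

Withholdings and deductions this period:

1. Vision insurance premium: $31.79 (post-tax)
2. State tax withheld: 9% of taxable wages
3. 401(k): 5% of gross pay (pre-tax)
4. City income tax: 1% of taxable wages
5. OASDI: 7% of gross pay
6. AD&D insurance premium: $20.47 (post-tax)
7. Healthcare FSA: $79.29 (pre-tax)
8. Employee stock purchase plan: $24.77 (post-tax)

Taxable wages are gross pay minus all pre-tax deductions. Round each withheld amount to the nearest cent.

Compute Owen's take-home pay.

$923.07

Gross pay: 37 × $36.89 = $1364.93
Healthcare FSA: $79.29
401(k): $1364.93 × 0.05 = $68.25
Pre-tax total = $79.29 + $68.25 = $147.54
Taxable wages = $1364.93 − $147.54 = $1217.39
State tax withheld: $1217.39 × 0.09 = $109.57
City income tax: $1217.39 × 0.01 = $12.17
OASDI: $1364.93 × 0.07 = $95.55
Vision insurance premium: $31.79
AD&D insurance premium: $20.47
Employee stock purchase plan: $24.77
Total deductions = $79.29 + $68.25 + $109.57 + $12.17 + $95.55 + $31.79 + $20.47 + $24.77 = $441.86
Net pay = $1364.93 − $441.86 = $923.07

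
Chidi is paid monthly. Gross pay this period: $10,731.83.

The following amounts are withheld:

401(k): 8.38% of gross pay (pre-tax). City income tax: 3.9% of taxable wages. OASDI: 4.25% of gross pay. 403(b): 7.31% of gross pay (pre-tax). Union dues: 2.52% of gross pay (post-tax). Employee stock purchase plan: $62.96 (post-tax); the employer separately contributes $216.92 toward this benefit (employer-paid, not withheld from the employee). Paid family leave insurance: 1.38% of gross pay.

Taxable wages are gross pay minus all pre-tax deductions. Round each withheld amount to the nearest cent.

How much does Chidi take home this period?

$7,757.53

401(k): $10,731.83 × 0.0838 = $899.33
403(b): $10,731.83 × 0.0731 = $784.50
Pre-tax total = $899.33 + $784.50 = $1,683.83
Taxable wages = $10,731.83 − $1,683.83 = $9,048.00
City income tax: $9,048.00 × 0.039 = $352.87
Paid family leave insurance: $10,731.83 × 0.0138 = $148.10
OASDI: $10,731.83 × 0.0425 = $456.10
Union dues: $10,731.83 × 0.0252 = $270.44
Employee stock purchase plan: $62.96
(Employer's $216.92 toward employee stock purchase plan is not withheld from the employee.)
Total deductions = $899.33 + $784.50 + $352.87 + $148.10 + $456.10 + $270.44 + $62.96 = $2,974.30
Net pay = $10,731.83 − $2,974.30 = $7,757.53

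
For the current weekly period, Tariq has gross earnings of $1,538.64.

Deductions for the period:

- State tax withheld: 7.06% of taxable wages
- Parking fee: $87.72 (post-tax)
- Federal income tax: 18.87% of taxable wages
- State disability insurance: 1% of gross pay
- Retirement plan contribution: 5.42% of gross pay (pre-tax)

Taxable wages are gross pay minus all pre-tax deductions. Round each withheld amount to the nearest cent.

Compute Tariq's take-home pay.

$974.79

Retirement plan contribution: $1,538.64 × 0.0542 = $83.39
Taxable wages = $1,538.64 − $83.39 = $1,455.25
State tax withheld: $1,455.25 × 0.0706 = $102.74
Federal income tax: $1,455.25 × 0.1887 = $274.61
State disability insurance: $1,538.64 × 0.01 = $15.39
Parking fee: $87.72
Total deductions = $83.39 + $102.74 + $274.61 + $15.39 + $87.72 = $563.85
Net pay = $1,538.64 − $563.85 = $974.79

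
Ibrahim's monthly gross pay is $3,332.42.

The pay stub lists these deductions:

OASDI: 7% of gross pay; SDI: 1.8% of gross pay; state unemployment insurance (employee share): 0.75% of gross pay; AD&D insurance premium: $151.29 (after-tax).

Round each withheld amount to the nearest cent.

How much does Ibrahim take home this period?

$2,862.89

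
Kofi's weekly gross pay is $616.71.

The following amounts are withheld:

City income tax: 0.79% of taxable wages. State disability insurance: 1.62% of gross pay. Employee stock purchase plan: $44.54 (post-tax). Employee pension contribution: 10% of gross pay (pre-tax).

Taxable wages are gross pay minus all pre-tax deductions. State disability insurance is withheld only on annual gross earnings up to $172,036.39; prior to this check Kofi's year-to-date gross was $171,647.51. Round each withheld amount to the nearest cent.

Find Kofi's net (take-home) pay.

$499.82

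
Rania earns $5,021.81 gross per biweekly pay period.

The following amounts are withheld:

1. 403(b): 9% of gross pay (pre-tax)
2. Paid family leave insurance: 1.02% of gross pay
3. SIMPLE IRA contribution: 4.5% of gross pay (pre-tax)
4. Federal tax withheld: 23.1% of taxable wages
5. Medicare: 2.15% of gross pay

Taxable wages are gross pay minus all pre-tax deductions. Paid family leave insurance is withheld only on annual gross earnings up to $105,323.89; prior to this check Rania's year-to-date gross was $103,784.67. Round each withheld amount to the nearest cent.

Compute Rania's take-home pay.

$3,216.77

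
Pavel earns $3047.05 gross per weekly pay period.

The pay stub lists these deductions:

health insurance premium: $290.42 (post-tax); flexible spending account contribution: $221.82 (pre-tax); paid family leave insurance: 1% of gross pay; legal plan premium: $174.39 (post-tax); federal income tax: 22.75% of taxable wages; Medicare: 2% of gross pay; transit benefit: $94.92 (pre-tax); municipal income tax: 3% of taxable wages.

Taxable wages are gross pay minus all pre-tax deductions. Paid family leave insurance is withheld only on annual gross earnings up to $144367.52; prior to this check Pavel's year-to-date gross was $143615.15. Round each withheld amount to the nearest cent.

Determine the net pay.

Transit benefit: $94.92
Flexible spending account contribution: $221.82
Pre-tax total = $94.92 + $221.82 = $316.74
Taxable wages = $3047.05 − $316.74 = $2730.31
Municipal income tax: $2730.31 × 0.03 = $81.91
Federal income tax: $2730.31 × 0.2275 = $621.15
Medicare: $3047.05 × 0.02 = $60.94
Paid family leave insurance: only $144367.52 − $143615.15 = $752.37 of this check is subject → $752.37 × 0.01 = $7.52
Health insurance premium: $290.42
Legal plan premium: $174.39
Total deductions = $94.92 + $221.82 + $81.91 + $621.15 + $60.94 + $7.52 + $290.42 + $174.39 = $1553.07
Net pay = $3047.05 − $1553.07 = $1493.98

$1493.98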